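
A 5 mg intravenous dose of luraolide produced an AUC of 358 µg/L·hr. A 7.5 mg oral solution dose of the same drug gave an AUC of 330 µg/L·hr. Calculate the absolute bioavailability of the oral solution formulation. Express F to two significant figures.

F = 0.61

F = (AUC_ev / D_ev) / (AUC_iv / D_iv)
  = (330/7.5) / (358/5)
  = 44 / 71.6 = 0.6145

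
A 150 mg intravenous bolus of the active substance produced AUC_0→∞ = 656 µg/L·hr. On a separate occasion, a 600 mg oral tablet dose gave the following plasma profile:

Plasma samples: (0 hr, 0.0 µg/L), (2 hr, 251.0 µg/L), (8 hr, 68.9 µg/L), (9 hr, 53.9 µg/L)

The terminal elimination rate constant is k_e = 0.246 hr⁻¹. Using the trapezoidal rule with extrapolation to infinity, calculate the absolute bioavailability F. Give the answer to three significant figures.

Trapezoidal AUC_0→9 (oral tablet):
  [0→2]: (0.0+251.0)/2 × 2 = 251.0
  [2→8]: (251.0+68.9)/2 × 6 = 959.7
  [8→9]: (68.9+53.9)/2 × 1 = 61.4
  Sum = 1272.1 µg/L·hr
Tail: C_last/k_e = 53.9/0.246 = 219.106
AUC_0→∞ (oral tablet) = 1272.1 + 219.106 = 1491.206 µg/L·hr
F = (AUC_ev/D_ev)/(AUC_iv/D_iv) = (1491.206/600)/(656/150) = 2.48534/4.37333 = 0.5683

F = 0.568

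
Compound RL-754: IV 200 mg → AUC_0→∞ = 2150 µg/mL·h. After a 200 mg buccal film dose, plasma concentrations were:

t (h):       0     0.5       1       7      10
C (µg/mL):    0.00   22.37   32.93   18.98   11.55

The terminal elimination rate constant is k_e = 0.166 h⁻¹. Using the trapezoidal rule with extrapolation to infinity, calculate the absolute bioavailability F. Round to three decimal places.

F = 0.135

Trapezoidal AUC_0→10 (buccal film):
  [0→0.5]: (0.00+22.37)/2 × 0.5 = 5.5925
  [0.5→1]: (22.37+32.93)/2 × 0.5 = 13.825
  [1→7]: (32.93+18.98)/2 × 6 = 155.73
  [7→10]: (18.98+11.55)/2 × 3 = 45.795
  Sum = 220.9425 µg/mL·h
Tail: C_last/k_e = 11.55/0.166 = 69.578
AUC_0→∞ (buccal film) = 220.9425 + 69.578 = 290.5205 µg/mL·h
F = (AUC_ev/D_ev)/(AUC_iv/D_iv) = (290.5205/200)/(2150/200) = 1.4526025/10.75 = 0.1351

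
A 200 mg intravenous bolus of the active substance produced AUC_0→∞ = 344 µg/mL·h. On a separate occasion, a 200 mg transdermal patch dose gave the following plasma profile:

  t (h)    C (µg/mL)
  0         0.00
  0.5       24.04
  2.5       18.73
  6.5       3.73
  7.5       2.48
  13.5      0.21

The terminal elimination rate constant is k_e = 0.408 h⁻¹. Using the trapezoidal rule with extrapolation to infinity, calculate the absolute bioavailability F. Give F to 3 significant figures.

F = 0.306

Trapezoidal AUC_0→13.5 (transdermal patch):
  [0→0.5]: (0.00+24.04)/2 × 0.5 = 6.01
  [0.5→2.5]: (24.04+18.73)/2 × 2 = 42.77
  [2.5→6.5]: (18.73+3.73)/2 × 4 = 44.92
  [6.5→7.5]: (3.73+2.48)/2 × 1 = 3.105
  [7.5→13.5]: (2.48+0.21)/2 × 6 = 8.07
  Sum = 104.875 µg/mL·h
Tail: C_last/k_e = 0.21/0.408 = 0.515
AUC_0→∞ (transdermal patch) = 104.875 + 0.515 = 105.39 µg/mL·h
F = (AUC_ev/D_ev)/(AUC_iv/D_iv) = (105.39/200)/(344/200) = 0.52695/1.72 = 0.3064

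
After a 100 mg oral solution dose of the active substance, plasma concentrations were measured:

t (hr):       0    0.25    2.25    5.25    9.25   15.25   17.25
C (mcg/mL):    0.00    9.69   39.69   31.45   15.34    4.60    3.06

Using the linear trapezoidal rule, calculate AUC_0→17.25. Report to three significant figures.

AUC = 318 mcg/mL·hr

Trapezoidal AUC_0→17.25:
  [0→0.25]: (0.00+9.69)/2 × 0.25 = 1.21125
  [0.25→2.25]: (9.69+39.69)/2 × 2 = 49.38
  [2.25→5.25]: (39.69+31.45)/2 × 3 = 106.71
  [5.25→9.25]: (31.45+15.34)/2 × 4 = 93.58
  [9.25→15.25]: (15.34+4.60)/2 × 6 = 59.82
  [15.25→17.25]: (4.60+3.06)/2 × 2 = 7.66
  Sum = 318.36125 mcg/mL·hr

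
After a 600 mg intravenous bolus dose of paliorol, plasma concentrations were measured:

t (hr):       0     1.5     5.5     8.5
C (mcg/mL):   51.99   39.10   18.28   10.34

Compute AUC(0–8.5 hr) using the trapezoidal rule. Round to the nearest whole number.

Trapezoidal AUC_0→8.5:
  [0→1.5]: (51.99+39.10)/2 × 1.5 = 68.3175
  [1.5→5.5]: (39.10+18.28)/2 × 4 = 114.76
  [5.5→8.5]: (18.28+10.34)/2 × 3 = 42.93
  Sum = 226.0075 mcg/mL·hr

AUC = 226 mcg/mL·hr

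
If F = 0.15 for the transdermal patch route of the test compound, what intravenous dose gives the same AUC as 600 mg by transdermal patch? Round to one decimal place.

D_iv = 90.0 mg

Systemic exposure from an extravascular dose = F × D_ev, so the equivalent IV dose is F × D_ev.
D_iv = F × D_ev = 0.15 × 600 = 90 mg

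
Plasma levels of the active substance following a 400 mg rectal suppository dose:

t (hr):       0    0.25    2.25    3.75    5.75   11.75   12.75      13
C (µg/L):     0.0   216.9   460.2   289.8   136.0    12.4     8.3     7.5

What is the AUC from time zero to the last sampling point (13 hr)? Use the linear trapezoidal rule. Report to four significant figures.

AUC = 2150 µg/L·hr

Trapezoidal AUC_0→13:
  [0→0.25]: (0.0+216.9)/2 × 0.25 = 27.1125
  [0.25→2.25]: (216.9+460.2)/2 × 2 = 677.1
  [2.25→3.75]: (460.2+289.8)/2 × 1.5 = 562.5
  [3.75→5.75]: (289.8+136.0)/2 × 2 = 425.8
  [5.75→11.75]: (136.0+12.4)/2 × 6 = 445.2
  [11.75→12.75]: (12.4+8.3)/2 × 1 = 10.35
  [12.75→13]: (8.3+7.5)/2 × 0.25 = 1.975
  Sum = 2150.0375 µg/L·hr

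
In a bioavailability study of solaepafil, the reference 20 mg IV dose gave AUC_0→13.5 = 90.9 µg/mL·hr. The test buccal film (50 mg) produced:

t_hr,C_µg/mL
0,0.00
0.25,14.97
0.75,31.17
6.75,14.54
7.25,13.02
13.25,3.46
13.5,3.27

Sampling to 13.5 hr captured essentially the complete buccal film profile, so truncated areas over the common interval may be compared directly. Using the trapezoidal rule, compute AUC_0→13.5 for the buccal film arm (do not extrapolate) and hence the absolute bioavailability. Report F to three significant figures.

F = 0.914

Trapezoidal AUC_0→13.5 (buccal film):
  [0→0.25]: (0.00+14.97)/2 × 0.25 = 1.87125
  [0.25→0.75]: (14.97+31.17)/2 × 0.5 = 11.535
  [0.75→6.75]: (31.17+14.54)/2 × 6 = 137.13
  [6.75→7.25]: (14.54+13.02)/2 × 0.5 = 6.89
  [7.25→13.25]: (13.02+3.46)/2 × 6 = 49.44
  [13.25→13.5]: (3.46+3.27)/2 × 0.25 = 0.84125
  Sum = 207.7075 µg/mL·hr
F = (AUC_ev/D_ev)/(AUC_iv/D_iv) = (207.7075/50)/(90.9/20) = 4.15415/4.545 = 0.9140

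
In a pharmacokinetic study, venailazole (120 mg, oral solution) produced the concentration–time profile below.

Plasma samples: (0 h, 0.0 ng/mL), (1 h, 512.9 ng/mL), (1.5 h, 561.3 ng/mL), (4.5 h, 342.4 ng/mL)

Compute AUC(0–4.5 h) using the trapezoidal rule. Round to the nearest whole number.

AUC = 1881 ng/mL·h

Trapezoidal AUC_0→4.5:
  [0→1]: (0.0+512.9)/2 × 1 = 256.45
  [1→1.5]: (512.9+561.3)/2 × 0.5 = 268.55
  [1.5→4.5]: (561.3+342.4)/2 × 3 = 1355.55
  Sum = 1880.55 ng/mL·h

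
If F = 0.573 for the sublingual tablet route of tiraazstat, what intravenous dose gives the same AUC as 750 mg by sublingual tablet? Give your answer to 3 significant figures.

D_iv = 430 mg

Systemic exposure from an extravascular dose = F × D_ev, so the equivalent IV dose is F × D_ev.
D_iv = F × D_ev = 0.573 × 750 = 429.75 mg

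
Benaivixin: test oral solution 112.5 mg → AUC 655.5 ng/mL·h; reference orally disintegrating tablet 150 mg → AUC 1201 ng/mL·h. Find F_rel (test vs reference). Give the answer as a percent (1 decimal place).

F_rel = (AUC_test/D_test) / (AUC_ref/D_ref)
      = (655.5/112.5) / (1201/150)
      = 5.82667 / 8.00667 = 0.7277 = 72.77%

F_rel = 72.8%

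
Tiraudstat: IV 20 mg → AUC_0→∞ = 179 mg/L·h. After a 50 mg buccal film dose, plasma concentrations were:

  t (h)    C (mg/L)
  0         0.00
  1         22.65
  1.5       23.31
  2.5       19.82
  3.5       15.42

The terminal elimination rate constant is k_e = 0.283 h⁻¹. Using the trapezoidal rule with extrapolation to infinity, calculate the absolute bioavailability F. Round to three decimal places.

F = 0.260

Trapezoidal AUC_0→3.5 (buccal film):
  [0→1]: (0.00+22.65)/2 × 1 = 11.325
  [1→1.5]: (22.65+23.31)/2 × 0.5 = 11.49
  [1.5→2.5]: (23.31+19.82)/2 × 1 = 21.565
  [2.5→3.5]: (19.82+15.42)/2 × 1 = 17.62
  Sum = 62.0 mg/L·h
Tail: C_last/k_e = 15.42/0.283 = 54.488
AUC_0→∞ (buccal film) = 62.0 + 54.488 = 116.488 mg/L·h
F = (AUC_ev/D_ev)/(AUC_iv/D_iv) = (116.488/50)/(179/20) = 2.32976/8.95 = 0.2603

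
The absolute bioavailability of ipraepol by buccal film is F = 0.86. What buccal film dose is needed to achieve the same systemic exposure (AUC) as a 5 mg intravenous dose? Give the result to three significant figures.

For equal systemic exposure: F × D_ev = D_iv
D_ev = D_iv / F = 5 / 0.86 = 5.81395 mg

D_buccal = 5.81 mg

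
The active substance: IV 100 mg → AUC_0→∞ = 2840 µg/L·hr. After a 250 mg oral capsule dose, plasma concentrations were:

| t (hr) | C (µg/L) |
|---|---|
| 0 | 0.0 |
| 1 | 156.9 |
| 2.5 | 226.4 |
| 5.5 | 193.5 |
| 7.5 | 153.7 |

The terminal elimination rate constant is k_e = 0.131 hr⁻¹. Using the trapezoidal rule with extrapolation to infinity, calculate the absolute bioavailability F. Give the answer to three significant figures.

F = 0.354

Trapezoidal AUC_0→7.5 (oral capsule):
  [0→1]: (0.0+156.9)/2 × 1 = 78.45
  [1→2.5]: (156.9+226.4)/2 × 1.5 = 287.475
  [2.5→5.5]: (226.4+193.5)/2 × 3 = 629.85
  [5.5→7.5]: (193.5+153.7)/2 × 2 = 347.2
  Sum = 1342.975 µg/L·hr
Tail: C_last/k_e = 153.7/0.131 = 1173.282
AUC_0→∞ (oral capsule) = 1342.975 + 1173.282 = 2516.257 µg/L·hr
F = (AUC_ev/D_ev)/(AUC_iv/D_iv) = (2516.257/250)/(2840/100) = 10.065028/28.4 = 0.3544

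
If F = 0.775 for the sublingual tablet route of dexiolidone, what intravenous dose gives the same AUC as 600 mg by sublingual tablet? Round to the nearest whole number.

D_iv = 465 mg

Systemic exposure from an extravascular dose = F × D_ev, so the equivalent IV dose is F × D_ev.
D_iv = F × D_ev = 0.775 × 600 = 465 mg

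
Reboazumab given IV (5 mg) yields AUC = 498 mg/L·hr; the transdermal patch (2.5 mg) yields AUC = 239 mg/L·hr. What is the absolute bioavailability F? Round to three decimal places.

F = (AUC_ev / D_ev) / (AUC_iv / D_iv)
  = (239/2.5) / (498/5)
  = 95.6 / 99.6 = 0.9598

F = 0.960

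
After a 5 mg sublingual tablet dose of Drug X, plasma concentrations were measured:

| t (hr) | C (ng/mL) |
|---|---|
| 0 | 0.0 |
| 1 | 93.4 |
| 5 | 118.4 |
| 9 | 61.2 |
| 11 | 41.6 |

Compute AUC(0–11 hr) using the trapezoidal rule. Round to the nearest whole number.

AUC = 932 ng/mL·hr

Trapezoidal AUC_0→11:
  [0→1]: (0.0+93.4)/2 × 1 = 46.7
  [1→5]: (93.4+118.4)/2 × 4 = 423.6
  [5→9]: (118.4+61.2)/2 × 4 = 359.2
  [9→11]: (61.2+41.6)/2 × 2 = 102.8
  Sum = 932.3 ng/mL·hr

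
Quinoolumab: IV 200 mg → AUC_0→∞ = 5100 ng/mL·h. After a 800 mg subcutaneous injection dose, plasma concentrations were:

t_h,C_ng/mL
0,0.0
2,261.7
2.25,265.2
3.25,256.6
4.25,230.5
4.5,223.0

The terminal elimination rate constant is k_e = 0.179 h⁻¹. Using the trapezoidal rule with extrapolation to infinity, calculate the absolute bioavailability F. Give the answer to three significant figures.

F = 0.105

Trapezoidal AUC_0→4.5 (subcutaneous injection):
  [0→2]: (0.0+261.7)/2 × 2 = 261.7
  [2→2.25]: (261.7+265.2)/2 × 0.25 = 65.8625
  [2.25→3.25]: (265.2+256.6)/2 × 1 = 260.9
  [3.25→4.25]: (256.6+230.5)/2 × 1 = 243.55
  [4.25→4.5]: (230.5+223.0)/2 × 0.25 = 56.6875
  Sum = 888.7 ng/mL·h
Tail: C_last/k_e = 223.0/0.179 = 1245.810
AUC_0→∞ (subcutaneous injection) = 888.7 + 1245.810 = 2134.51 ng/mL·h
F = (AUC_ev/D_ev)/(AUC_iv/D_iv) = (2134.51/800)/(5100/200) = 2.6681375/25.5 = 0.1046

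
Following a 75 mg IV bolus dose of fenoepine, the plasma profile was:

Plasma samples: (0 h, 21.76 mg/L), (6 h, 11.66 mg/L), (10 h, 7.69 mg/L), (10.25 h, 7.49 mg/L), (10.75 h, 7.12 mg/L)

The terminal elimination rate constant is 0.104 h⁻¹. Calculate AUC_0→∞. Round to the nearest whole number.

AUC = 213 mg/L·h

Trapezoidal AUC_0→10.75:
  [0→6]: (21.76+11.66)/2 × 6 = 100.26
  [6→10]: (11.66+7.69)/2 × 4 = 38.7
  [10→10.25]: (7.69+7.49)/2 × 0.25 = 1.8975
  [10.25→10.75]: (7.49+7.12)/2 × 0.5 = 3.6525
  Sum = 144.51 mg/L·h
Extrapolated tail: C_last / k_e = 7.12 / 0.104 = 68.462
AUC_0→∞ = 144.51 + 68.462 = 212.972 mg/L·h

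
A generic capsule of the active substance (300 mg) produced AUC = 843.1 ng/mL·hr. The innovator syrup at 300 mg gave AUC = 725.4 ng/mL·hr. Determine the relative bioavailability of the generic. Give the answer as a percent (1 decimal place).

F_rel = 116.2%

F_rel = (AUC_test/D_test) / (AUC_ref/D_ref)
      = (843.1/300) / (725.4/300)
      = 2.81033 / 2.418 = 1.1623 = 116.23%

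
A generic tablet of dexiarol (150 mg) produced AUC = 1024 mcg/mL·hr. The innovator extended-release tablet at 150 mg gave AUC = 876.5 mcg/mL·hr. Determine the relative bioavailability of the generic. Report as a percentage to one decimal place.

F_rel = (AUC_test/D_test) / (AUC_ref/D_ref)
      = (1024/150) / (876.5/150)
      = 6.82667 / 5.84333 = 1.1683 = 116.83%

F_rel = 116.8%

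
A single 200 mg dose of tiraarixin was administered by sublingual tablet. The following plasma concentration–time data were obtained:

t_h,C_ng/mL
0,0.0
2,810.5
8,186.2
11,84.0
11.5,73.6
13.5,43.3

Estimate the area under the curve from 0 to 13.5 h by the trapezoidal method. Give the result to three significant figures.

AUC = 4360 ng/mL·h

Trapezoidal AUC_0→13.5:
  [0→2]: (0.0+810.5)/2 × 2 = 810.5
  [2→8]: (810.5+186.2)/2 × 6 = 2990.1
  [8→11]: (186.2+84.0)/2 × 3 = 405.3
  [11→11.5]: (84.0+73.6)/2 × 0.5 = 39.4
  [11.5→13.5]: (73.6+43.3)/2 × 2 = 116.9
  Sum = 4362.2 ng/mL·h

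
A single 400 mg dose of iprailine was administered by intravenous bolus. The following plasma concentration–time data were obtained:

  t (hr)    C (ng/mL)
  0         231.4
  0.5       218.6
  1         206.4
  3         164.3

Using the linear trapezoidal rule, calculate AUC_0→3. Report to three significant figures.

Trapezoidal AUC_0→3:
  [0→0.5]: (231.4+218.6)/2 × 0.5 = 112.5
  [0.5→1]: (218.6+206.4)/2 × 0.5 = 106.25
  [1→3]: (206.4+164.3)/2 × 2 = 370.7
  Sum = 589.45 ng/mL·hr

AUC = 589 ng/mL·hr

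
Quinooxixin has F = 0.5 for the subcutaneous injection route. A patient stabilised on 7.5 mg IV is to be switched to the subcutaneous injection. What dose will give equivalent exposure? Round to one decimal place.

For equal systemic exposure: F × D_ev = D_iv
D_ev = D_iv / F = 7.5 / 0.5 = 15 mg

D_subcutaneous = 15.0 mg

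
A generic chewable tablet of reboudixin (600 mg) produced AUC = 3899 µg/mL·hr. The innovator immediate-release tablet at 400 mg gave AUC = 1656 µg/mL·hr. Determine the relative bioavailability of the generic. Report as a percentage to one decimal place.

F_rel = 157.0%

F_rel = (AUC_test/D_test) / (AUC_ref/D_ref)
      = (3899/600) / (1656/400)
      = 6.49833 / 4.14 = 1.5696 = 156.96%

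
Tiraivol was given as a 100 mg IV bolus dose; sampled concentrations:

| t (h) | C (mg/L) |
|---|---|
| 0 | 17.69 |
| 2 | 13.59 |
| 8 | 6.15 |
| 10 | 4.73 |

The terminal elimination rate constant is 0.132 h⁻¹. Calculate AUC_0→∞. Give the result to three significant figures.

Trapezoidal AUC_0→10:
  [0→2]: (17.69+13.59)/2 × 2 = 31.28
  [2→8]: (13.59+6.15)/2 × 6 = 59.22
  [8→10]: (6.15+4.73)/2 × 2 = 10.88
  Sum = 101.38 mg/L·h
Extrapolated tail: C_last / k_e = 4.73 / 0.132 = 35.833
AUC_0→∞ = 101.38 + 35.833 = 137.213 mg/L·h

AUC = 137 mg/L·h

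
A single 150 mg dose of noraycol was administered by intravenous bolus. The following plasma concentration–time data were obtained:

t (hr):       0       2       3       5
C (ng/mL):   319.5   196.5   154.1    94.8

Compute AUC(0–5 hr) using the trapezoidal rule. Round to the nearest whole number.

Trapezoidal AUC_0→5:
  [0→2]: (319.5+196.5)/2 × 2 = 516.0
  [2→3]: (196.5+154.1)/2 × 1 = 175.3
  [3→5]: (154.1+94.8)/2 × 2 = 248.9
  Sum = 940.2 ng/mL·hr

AUC = 940 ng/mL·hr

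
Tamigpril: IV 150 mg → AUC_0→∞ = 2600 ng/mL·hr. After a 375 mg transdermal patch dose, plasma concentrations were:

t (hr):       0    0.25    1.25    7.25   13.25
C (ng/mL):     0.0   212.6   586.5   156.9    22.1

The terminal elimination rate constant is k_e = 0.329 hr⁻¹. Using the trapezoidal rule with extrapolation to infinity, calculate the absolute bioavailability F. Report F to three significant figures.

F = 0.502

Trapezoidal AUC_0→13.25 (transdermal patch):
  [0→0.25]: (0.0+212.6)/2 × 0.25 = 26.575
  [0.25→1.25]: (212.6+586.5)/2 × 1 = 399.55
  [1.25→7.25]: (586.5+156.9)/2 × 6 = 2230.2
  [7.25→13.25]: (156.9+22.1)/2 × 6 = 537.0
  Sum = 3193.325 ng/mL·hr
Tail: C_last/k_e = 22.1/0.329 = 67.173
AUC_0→∞ (transdermal patch) = 3193.325 + 67.173 = 3260.498 ng/mL·hr
F = (AUC_ev/D_ev)/(AUC_iv/D_iv) = (3260.498/375)/(2600/150) = 8.69466/17.3333 = 0.5016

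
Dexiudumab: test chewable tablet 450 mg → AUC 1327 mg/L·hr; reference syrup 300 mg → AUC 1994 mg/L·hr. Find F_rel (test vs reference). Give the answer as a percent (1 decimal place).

F_rel = (AUC_test/D_test) / (AUC_ref/D_ref)
      = (1327/450) / (1994/300)
      = 2.94889 / 6.64667 = 0.4437 = 44.37%

F_rel = 44.4%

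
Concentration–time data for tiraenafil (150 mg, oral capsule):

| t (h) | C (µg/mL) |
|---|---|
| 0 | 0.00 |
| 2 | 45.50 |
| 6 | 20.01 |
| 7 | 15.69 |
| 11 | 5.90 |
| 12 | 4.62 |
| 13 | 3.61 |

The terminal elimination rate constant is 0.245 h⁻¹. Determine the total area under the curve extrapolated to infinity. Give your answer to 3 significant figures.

AUC = 262 µg/mL·h

Trapezoidal AUC_0→13:
  [0→2]: (0.00+45.50)/2 × 2 = 45.5
  [2→6]: (45.50+20.01)/2 × 4 = 131.02
  [6→7]: (20.01+15.69)/2 × 1 = 17.85
  [7→11]: (15.69+5.90)/2 × 4 = 43.18
  [11→12]: (5.90+4.62)/2 × 1 = 5.26
  [12→13]: (4.62+3.61)/2 × 1 = 4.115
  Sum = 246.925 µg/mL·h
Extrapolated tail: C_last / k_e = 3.61 / 0.245 = 14.735
AUC_0→∞ = 246.925 + 14.735 = 261.66 µg/mL·h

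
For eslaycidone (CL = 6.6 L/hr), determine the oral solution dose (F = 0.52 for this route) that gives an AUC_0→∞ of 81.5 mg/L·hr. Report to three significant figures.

Dose = 1030 mg

Dose = CL × AUC_0→∞ / F
     = 6.6 × 81.5 / 0.52 = 1034.42 mg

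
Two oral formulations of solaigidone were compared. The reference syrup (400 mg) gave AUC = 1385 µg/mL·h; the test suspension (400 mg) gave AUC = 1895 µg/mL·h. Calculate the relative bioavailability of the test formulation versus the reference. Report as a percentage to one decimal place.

F_rel = 136.8%

F_rel = (AUC_test/D_test) / (AUC_ref/D_ref)
      = (1895/400) / (1385/400)
      = 4.7375 / 3.4625 = 1.3682 = 136.82%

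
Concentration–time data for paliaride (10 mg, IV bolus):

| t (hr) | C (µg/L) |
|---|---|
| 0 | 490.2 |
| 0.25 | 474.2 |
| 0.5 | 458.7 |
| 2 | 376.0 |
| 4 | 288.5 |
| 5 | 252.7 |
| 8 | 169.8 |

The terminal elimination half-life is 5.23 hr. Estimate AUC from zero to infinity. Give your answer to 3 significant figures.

AUC = 3710 µg/L·hr

Trapezoidal AUC_0→8:
  [0→0.25]: (490.2+474.2)/2 × 0.25 = 120.55
  [0.25→0.5]: (474.2+458.7)/2 × 0.25 = 116.6125
  [0.5→2]: (458.7+376.0)/2 × 1.5 = 626.025
  [2→4]: (376.0+288.5)/2 × 2 = 664.5
  [4→5]: (288.5+252.7)/2 × 1 = 270.6
  [5→8]: (252.7+169.8)/2 × 3 = 633.75
  Sum = 2432.0375 µg/L·hr
k_e = ln2 / t½ = 0.693147 / 5.23 = 0.1325 hr^-1
Extrapolated tail: C_last / k_e = 169.8 / 0.1325 = 1281.509
AUC_0→∞ = 2432.0375 + 1281.509 = 3713.5465 µg/L·hr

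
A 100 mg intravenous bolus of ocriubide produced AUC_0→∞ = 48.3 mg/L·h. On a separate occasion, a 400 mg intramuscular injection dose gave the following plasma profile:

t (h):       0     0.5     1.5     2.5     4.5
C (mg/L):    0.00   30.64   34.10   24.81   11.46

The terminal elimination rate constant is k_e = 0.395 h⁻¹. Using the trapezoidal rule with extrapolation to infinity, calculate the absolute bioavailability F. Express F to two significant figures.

Trapezoidal AUC_0→4.5 (intramuscular injection):
  [0→0.5]: (0.00+30.64)/2 × 0.5 = 7.66
  [0.5→1.5]: (30.64+34.10)/2 × 1 = 32.37
  [1.5→2.5]: (34.10+24.81)/2 × 1 = 29.455
  [2.5→4.5]: (24.81+11.46)/2 × 2 = 36.27
  Sum = 105.755 mg/L·h
Tail: C_last/k_e = 11.46/0.395 = 29.013
AUC_0→∞ (intramuscular injection) = 105.755 + 29.013 = 134.768 mg/L·h
F = (AUC_ev/D_ev)/(AUC_iv/D_iv) = (134.768/400)/(48.3/100) = 0.33692/0.483 = 0.6976

F = 0.70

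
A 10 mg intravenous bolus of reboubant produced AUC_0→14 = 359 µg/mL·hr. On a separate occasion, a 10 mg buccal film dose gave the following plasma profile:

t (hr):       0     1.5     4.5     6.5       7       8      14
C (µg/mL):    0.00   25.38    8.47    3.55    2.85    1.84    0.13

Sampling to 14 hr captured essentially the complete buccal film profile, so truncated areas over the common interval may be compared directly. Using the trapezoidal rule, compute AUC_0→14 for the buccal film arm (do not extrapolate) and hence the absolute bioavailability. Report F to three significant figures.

F = 0.255

Trapezoidal AUC_0→14 (buccal film):
  [0→1.5]: (0.00+25.38)/2 × 1.5 = 19.035
  [1.5→4.5]: (25.38+8.47)/2 × 3 = 50.775
  [4.5→6.5]: (8.47+3.55)/2 × 2 = 12.02
  [6.5→7]: (3.55+2.85)/2 × 0.5 = 1.6
  [7→8]: (2.85+1.84)/2 × 1 = 2.345
  [8→14]: (1.84+0.13)/2 × 6 = 5.91
  Sum = 91.685 µg/mL·hr
F = (AUC_ev/D_ev)/(AUC_iv/D_iv) = (91.685/10)/(359/10) = 9.1685/35.9 = 0.2554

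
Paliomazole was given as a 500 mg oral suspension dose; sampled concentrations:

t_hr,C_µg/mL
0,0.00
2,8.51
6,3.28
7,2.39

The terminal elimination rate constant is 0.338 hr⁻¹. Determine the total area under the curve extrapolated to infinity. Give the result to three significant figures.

AUC = 42.0 µg/mL·hr

Trapezoidal AUC_0→7:
  [0→2]: (0.00+8.51)/2 × 2 = 8.51
  [2→6]: (8.51+3.28)/2 × 4 = 23.58
  [6→7]: (3.28+2.39)/2 × 1 = 2.835
  Sum = 34.925 µg/mL·hr
Extrapolated tail: C_last / k_e = 2.39 / 0.338 = 7.071
AUC_0→∞ = 34.925 + 7.071 = 41.996 µg/mL·hr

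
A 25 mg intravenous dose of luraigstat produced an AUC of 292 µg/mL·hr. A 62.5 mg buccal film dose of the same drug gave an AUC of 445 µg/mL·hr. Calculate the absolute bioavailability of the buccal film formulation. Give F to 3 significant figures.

F = (AUC_ev / D_ev) / (AUC_iv / D_iv)
  = (445/62.5) / (292/25)
  = 7.12 / 11.68 = 0.6096

F = 0.610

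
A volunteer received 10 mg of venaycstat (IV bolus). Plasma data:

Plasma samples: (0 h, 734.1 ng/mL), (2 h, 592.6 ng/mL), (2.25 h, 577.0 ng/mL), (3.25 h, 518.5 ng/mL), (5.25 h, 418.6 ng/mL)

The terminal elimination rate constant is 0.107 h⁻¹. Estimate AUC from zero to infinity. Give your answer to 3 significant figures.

Trapezoidal AUC_0→5.25:
  [0→2]: (734.1+592.6)/2 × 2 = 1326.7
  [2→2.25]: (592.6+577.0)/2 × 0.25 = 146.2
  [2.25→3.25]: (577.0+518.5)/2 × 1 = 547.75
  [3.25→5.25]: (518.5+418.6)/2 × 2 = 937.1
  Sum = 2957.75 ng/mL·h
Extrapolated tail: C_last / k_e = 418.6 / 0.107 = 3912.150
AUC_0→∞ = 2957.75 + 3912.150 = 6869.9 ng/mL·h

AUC = 6870 ng/mL·h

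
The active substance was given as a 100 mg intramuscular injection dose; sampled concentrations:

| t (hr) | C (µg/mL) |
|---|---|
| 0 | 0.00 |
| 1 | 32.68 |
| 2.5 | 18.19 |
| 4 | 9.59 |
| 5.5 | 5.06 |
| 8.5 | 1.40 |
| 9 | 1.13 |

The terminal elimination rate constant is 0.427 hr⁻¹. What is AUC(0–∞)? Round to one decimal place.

AUC = 99.3 µg/mL·hr

Trapezoidal AUC_0→9:
  [0→1]: (0.00+32.68)/2 × 1 = 16.34
  [1→2.5]: (32.68+18.19)/2 × 1.5 = 38.1525
  [2.5→4]: (18.19+9.59)/2 × 1.5 = 20.835
  [4→5.5]: (9.59+5.06)/2 × 1.5 = 10.9875
  [5.5→8.5]: (5.06+1.40)/2 × 3 = 9.69
  [8.5→9]: (1.40+1.13)/2 × 0.5 = 0.6325
  Sum = 96.6375 µg/mL·hr
Extrapolated tail: C_last / k_e = 1.13 / 0.427 = 2.646
AUC_0→∞ = 96.6375 + 2.646 = 99.2835 µg/mL·hr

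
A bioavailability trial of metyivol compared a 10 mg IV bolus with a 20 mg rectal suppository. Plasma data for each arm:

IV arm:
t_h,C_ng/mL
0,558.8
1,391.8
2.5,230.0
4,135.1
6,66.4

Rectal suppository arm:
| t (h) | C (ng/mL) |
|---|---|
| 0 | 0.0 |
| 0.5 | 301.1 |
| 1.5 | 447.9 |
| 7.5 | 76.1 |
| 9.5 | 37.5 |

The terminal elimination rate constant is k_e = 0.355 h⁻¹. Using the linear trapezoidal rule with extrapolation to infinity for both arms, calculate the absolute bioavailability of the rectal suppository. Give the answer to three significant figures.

Trapezoidal AUC_0→6 (IV):
  [0→1]: (558.8+391.8)/2 × 1 = 475.3
  [1→2.5]: (391.8+230.0)/2 × 1.5 = 466.35
  [2.5→4]: (230.0+135.1)/2 × 1.5 = 273.825
  [4→6]: (135.1+66.4)/2 × 2 = 201.5
  Sum = 1416.975 ng/mL·h
IV tail: 66.4/0.355 = 187.042; AUC_iv,0→∞ = 1416.975 + 187.042 = 1604.017 ng/mL·h
Trapezoidal AUC_0→9.5 (rectal suppository):
  [0→0.5]: (0.0+301.1)/2 × 0.5 = 75.275
  [0.5→1.5]: (301.1+447.9)/2 × 1 = 374.5
  [1.5→7.5]: (447.9+76.1)/2 × 6 = 1572.0
  [7.5→9.5]: (76.1+37.5)/2 × 2 = 113.6
  Sum = 2135.375 ng/mL·h
rectal suppository tail: 37.5/0.355 = 105.634; AUC_ev,0→∞ = 2135.375 + 105.634 = 2241.009 ng/mL·h
F = (AUC_ev/D_ev)/(AUC_iv/D_iv) = (2241.009/20)/(1604.017/10) = 112.05045/160.4017 = 0.6986

F = 0.699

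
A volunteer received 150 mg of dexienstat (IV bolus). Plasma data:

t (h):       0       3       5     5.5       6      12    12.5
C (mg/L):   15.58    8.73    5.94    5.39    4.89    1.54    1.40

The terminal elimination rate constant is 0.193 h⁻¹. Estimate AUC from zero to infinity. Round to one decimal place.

Trapezoidal AUC_0→12.5:
  [0→3]: (15.58+8.73)/2 × 3 = 36.465
  [3→5]: (8.73+5.94)/2 × 2 = 14.67
  [5→5.5]: (5.94+5.39)/2 × 0.5 = 2.8325
  [5.5→6]: (5.39+4.89)/2 × 0.5 = 2.57
  [6→12]: (4.89+1.54)/2 × 6 = 19.29
  [12→12.5]: (1.54+1.40)/2 × 0.5 = 0.735
  Sum = 76.5625 mg/L·h
Extrapolated tail: C_last / k_e = 1.40 / 0.193 = 7.254
AUC_0→∞ = 76.5625 + 7.254 = 83.8165 mg/L·h

AUC = 83.8 mg/L·h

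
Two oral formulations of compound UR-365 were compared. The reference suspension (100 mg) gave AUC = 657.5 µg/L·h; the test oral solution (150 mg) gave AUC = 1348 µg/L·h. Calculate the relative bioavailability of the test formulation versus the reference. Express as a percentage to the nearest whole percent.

F_rel = (AUC_test/D_test) / (AUC_ref/D_ref)
      = (1348/150) / (657.5/100)
      = 8.98667 / 6.575 = 1.3668 = 136.68%

F_rel = 137%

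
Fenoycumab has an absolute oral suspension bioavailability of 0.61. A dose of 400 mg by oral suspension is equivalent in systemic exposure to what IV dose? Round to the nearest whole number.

Systemic exposure from an extravascular dose = F × D_ev, so the equivalent IV dose is F × D_ev.
D_iv = F × D_ev = 0.61 × 400 = 244 mg

D_iv = 244 mg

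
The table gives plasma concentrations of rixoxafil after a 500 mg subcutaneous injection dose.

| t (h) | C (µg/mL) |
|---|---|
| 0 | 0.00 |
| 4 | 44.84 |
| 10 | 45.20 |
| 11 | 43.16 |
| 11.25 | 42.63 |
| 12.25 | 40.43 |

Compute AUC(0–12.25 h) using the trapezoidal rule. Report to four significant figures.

Trapezoidal AUC_0→12.25:
  [0→4]: (0.00+44.84)/2 × 4 = 89.68
  [4→10]: (44.84+45.20)/2 × 6 = 270.12
  [10→11]: (45.20+43.16)/2 × 1 = 44.18
  [11→11.25]: (43.16+42.63)/2 × 0.25 = 10.72375
  [11.25→12.25]: (42.63+40.43)/2 × 1 = 41.53
  Sum = 456.23375 µg/mL·h

AUC = 456.2 µg/mL·h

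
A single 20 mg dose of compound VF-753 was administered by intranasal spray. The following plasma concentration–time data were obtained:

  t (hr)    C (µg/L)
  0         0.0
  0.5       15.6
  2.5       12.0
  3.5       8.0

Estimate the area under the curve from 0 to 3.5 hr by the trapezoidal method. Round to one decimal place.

AUC = 41.5 µg/L·hr

Trapezoidal AUC_0→3.5:
  [0→0.5]: (0.0+15.6)/2 × 0.5 = 3.9
  [0.5→2.5]: (15.6+12.0)/2 × 2 = 27.6
  [2.5→3.5]: (12.0+8.0)/2 × 1 = 10.0
  Sum = 41.5 µg/L·hr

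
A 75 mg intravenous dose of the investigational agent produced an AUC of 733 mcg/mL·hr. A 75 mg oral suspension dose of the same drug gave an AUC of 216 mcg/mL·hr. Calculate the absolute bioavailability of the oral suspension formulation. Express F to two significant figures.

F = 0.29

F = (AUC_ev / D_ev) / (AUC_iv / D_iv)
  = (216/75) / (733/75)
  = 2.88 / 9.77333 = 0.2947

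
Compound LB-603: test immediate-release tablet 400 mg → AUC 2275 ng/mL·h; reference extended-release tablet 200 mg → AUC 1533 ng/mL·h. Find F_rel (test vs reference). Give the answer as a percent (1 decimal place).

F_rel = (AUC_test/D_test) / (AUC_ref/D_ref)
      = (2275/400) / (1533/200)
      = 5.6875 / 7.665 = 0.7420 = 74.20%

F_rel = 74.2%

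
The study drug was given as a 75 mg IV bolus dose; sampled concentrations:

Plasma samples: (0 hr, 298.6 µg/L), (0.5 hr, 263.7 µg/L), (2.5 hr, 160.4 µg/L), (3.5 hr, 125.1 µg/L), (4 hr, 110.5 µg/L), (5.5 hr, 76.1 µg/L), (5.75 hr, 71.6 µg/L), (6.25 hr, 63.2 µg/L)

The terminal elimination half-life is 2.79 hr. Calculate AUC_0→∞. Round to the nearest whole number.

AUC = 1213 µg/L·hr

Trapezoidal AUC_0→6.25:
  [0→0.5]: (298.6+263.7)/2 × 0.5 = 140.575
  [0.5→2.5]: (263.7+160.4)/2 × 2 = 424.1
  [2.5→3.5]: (160.4+125.1)/2 × 1 = 142.75
  [3.5→4]: (125.1+110.5)/2 × 0.5 = 58.9
  [4→5.5]: (110.5+76.1)/2 × 1.5 = 139.95
  [5.5→5.75]: (76.1+71.6)/2 × 0.25 = 18.4625
  [5.75→6.25]: (71.6+63.2)/2 × 0.5 = 33.7
  Sum = 958.4375 µg/L·hr
k_e = ln2 / t½ = 0.693147 / 2.79 = 0.2484 hr^-1
Extrapolated tail: C_last / k_e = 63.2 / 0.2484 = 254.428
AUC_0→∞ = 958.4375 + 254.428 = 1212.8655 µg/L·hr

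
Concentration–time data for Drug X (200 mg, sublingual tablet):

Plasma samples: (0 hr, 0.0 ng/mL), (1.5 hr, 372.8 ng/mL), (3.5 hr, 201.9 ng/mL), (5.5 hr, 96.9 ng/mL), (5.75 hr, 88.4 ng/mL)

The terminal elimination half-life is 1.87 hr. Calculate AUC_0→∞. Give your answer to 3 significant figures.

Trapezoidal AUC_0→5.75:
  [0→1.5]: (0.0+372.8)/2 × 1.5 = 279.6
  [1.5→3.5]: (372.8+201.9)/2 × 2 = 574.7
  [3.5→5.5]: (201.9+96.9)/2 × 2 = 298.8
  [5.5→5.75]: (96.9+88.4)/2 × 0.25 = 23.1625
  Sum = 1176.2625 ng/mL·hr
k_e = ln2 / t½ = 0.693147 / 1.87 = 0.3707 hr^-1
Extrapolated tail: C_last / k_e = 88.4 / 0.3707 = 238.468
AUC_0→∞ = 1176.2625 + 238.468 = 1414.7305 ng/mL·hr

AUC = 1410 ng/mL·hr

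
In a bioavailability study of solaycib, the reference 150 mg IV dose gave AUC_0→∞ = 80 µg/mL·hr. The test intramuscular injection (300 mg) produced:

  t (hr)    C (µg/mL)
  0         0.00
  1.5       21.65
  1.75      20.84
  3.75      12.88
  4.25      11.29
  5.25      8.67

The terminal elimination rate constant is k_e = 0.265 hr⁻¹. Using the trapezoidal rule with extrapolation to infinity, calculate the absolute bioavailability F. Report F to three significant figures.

F = 0.650

Trapezoidal AUC_0→5.25 (intramuscular injection):
  [0→1.5]: (0.00+21.65)/2 × 1.5 = 16.2375
  [1.5→1.75]: (21.65+20.84)/2 × 0.25 = 5.31125
  [1.75→3.75]: (20.84+12.88)/2 × 2 = 33.72
  [3.75→4.25]: (12.88+11.29)/2 × 0.5 = 6.0425
  [4.25→5.25]: (11.29+8.67)/2 × 1 = 9.98
  Sum = 71.29125 µg/mL·hr
Tail: C_last/k_e = 8.67/0.265 = 32.717
AUC_0→∞ (intramuscular injection) = 71.29125 + 32.717 = 104.00825 µg/mL·hr
F = (AUC_ev/D_ev)/(AUC_iv/D_iv) = (104.00825/300)/(80/150) = 0.346694/0.533333 = 0.6501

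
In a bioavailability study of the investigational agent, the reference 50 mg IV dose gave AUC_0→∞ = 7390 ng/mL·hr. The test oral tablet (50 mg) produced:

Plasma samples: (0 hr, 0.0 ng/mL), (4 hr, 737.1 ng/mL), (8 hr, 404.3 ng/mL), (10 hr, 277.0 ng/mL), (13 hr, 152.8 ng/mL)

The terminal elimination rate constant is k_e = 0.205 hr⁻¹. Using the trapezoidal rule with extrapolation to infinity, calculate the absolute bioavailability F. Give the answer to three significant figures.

F = 0.789

Trapezoidal AUC_0→13 (oral tablet):
  [0→4]: (0.0+737.1)/2 × 4 = 1474.2
  [4→8]: (737.1+404.3)/2 × 4 = 2282.8
  [8→10]: (404.3+277.0)/2 × 2 = 681.3
  [10→13]: (277.0+152.8)/2 × 3 = 644.7
  Sum = 5083.0 ng/mL·hr
Tail: C_last/k_e = 152.8/0.205 = 745.366
AUC_0→∞ (oral tablet) = 5083.0 + 745.366 = 5828.366 ng/mL·hr
F = (AUC_ev/D_ev)/(AUC_iv/D_iv) = (5828.366/50)/(7390/50) = 116.56732/147.8 = 0.7887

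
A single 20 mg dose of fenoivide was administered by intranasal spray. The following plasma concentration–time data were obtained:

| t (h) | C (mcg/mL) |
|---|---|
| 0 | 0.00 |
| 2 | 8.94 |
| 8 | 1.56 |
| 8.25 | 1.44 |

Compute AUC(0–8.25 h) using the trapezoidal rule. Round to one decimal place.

AUC = 40.8 mcg/mL·h

Trapezoidal AUC_0→8.25:
  [0→2]: (0.00+8.94)/2 × 2 = 8.94
  [2→8]: (8.94+1.56)/2 × 6 = 31.5
  [8→8.25]: (1.56+1.44)/2 × 0.25 = 0.375
  Sum = 40.815 mcg/mL·h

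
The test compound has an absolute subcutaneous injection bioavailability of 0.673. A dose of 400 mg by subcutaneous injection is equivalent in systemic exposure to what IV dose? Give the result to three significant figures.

Systemic exposure from an extravascular dose = F × D_ev, so the equivalent IV dose is F × D_ev.
D_iv = F × D_ev = 0.673 × 400 = 269.2 mg

D_iv = 269 mg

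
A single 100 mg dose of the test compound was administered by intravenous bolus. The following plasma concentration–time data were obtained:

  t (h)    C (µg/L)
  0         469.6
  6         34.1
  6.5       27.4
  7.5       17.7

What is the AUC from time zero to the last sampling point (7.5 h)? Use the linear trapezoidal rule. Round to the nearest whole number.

AUC = 1549 µg/L·h

Trapezoidal AUC_0→7.5:
  [0→6]: (469.6+34.1)/2 × 6 = 1511.1
  [6→6.5]: (34.1+27.4)/2 × 0.5 = 15.375
  [6.5→7.5]: (27.4+17.7)/2 × 1 = 22.55
  Sum = 1549.025 µg/L·h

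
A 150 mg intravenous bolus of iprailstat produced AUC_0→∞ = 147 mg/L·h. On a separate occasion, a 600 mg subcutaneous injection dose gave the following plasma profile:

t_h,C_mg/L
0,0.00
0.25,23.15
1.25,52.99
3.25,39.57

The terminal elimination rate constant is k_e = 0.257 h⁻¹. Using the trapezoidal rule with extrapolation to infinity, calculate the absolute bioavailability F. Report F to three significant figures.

Trapezoidal AUC_0→3.25 (subcutaneous injection):
  [0→0.25]: (0.00+23.15)/2 × 0.25 = 2.89375
  [0.25→1.25]: (23.15+52.99)/2 × 1 = 38.07
  [1.25→3.25]: (52.99+39.57)/2 × 2 = 92.56
  Sum = 133.52375 mg/L·h
Tail: C_last/k_e = 39.57/0.257 = 153.969
AUC_0→∞ (subcutaneous injection) = 133.52375 + 153.969 = 287.49275 mg/L·h
F = (AUC_ev/D_ev)/(AUC_iv/D_iv) = (287.49275/600)/(147/150) = 0.479155/0.98 = 0.4889

F = 0.489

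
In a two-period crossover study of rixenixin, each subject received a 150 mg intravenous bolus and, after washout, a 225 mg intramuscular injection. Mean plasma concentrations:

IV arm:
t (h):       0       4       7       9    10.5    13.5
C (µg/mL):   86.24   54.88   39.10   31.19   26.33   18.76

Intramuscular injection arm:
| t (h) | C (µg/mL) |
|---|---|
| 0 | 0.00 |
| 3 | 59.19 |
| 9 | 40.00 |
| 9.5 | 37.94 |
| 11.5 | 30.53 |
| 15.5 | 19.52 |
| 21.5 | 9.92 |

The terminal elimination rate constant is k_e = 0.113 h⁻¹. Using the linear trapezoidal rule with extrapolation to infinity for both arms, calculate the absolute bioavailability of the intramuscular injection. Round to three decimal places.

F = 0.650

Trapezoidal AUC_0→13.5 (IV):
  [0→4]: (86.24+54.88)/2 × 4 = 282.24
  [4→7]: (54.88+39.10)/2 × 3 = 140.97
  [7→9]: (39.10+31.19)/2 × 2 = 70.29
  [9→10.5]: (31.19+26.33)/2 × 1.5 = 43.14
  [10.5→13.5]: (26.33+18.76)/2 × 3 = 67.635
  Sum = 604.275 µg/mL·h
IV tail: 18.76/0.113 = 166.018; AUC_iv,0→∞ = 604.275 + 166.018 = 770.293 µg/mL·h
Trapezoidal AUC_0→21.5 (intramuscular injection):
  [0→3]: (0.00+59.19)/2 × 3 = 88.785
  [3→9]: (59.19+40.00)/2 × 6 = 297.57
  [9→9.5]: (40.00+37.94)/2 × 0.5 = 19.485
  [9.5→11.5]: (37.94+30.53)/2 × 2 = 68.47
  [11.5→15.5]: (30.53+19.52)/2 × 4 = 100.1
  [15.5→21.5]: (19.52+9.92)/2 × 6 = 88.32
  Sum = 662.73 µg/mL·h
intramuscular injection tail: 9.92/0.113 = 87.788; AUC_ev,0→∞ = 662.73 + 87.788 = 750.518 µg/mL·h
F = (AUC_ev/D_ev)/(AUC_iv/D_iv) = (750.518/225)/(770.293/150) = 3.33564/5.13529 = 0.6496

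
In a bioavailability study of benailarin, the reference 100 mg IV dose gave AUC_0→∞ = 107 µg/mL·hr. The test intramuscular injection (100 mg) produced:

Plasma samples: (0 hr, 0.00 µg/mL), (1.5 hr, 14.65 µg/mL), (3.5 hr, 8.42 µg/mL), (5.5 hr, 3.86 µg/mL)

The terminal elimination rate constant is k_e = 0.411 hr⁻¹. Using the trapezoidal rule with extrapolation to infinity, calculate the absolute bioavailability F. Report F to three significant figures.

F = 0.521

Trapezoidal AUC_0→5.5 (intramuscular injection):
  [0→1.5]: (0.00+14.65)/2 × 1.5 = 10.9875
  [1.5→3.5]: (14.65+8.42)/2 × 2 = 23.07
  [3.5→5.5]: (8.42+3.86)/2 × 2 = 12.28
  Sum = 46.3375 µg/mL·hr
Tail: C_last/k_e = 3.86/0.411 = 9.392
AUC_0→∞ (intramuscular injection) = 46.3375 + 9.392 = 55.7295 µg/mL·hr
F = (AUC_ev/D_ev)/(AUC_iv/D_iv) = (55.7295/100)/(107/100) = 0.557295/1.07 = 0.5208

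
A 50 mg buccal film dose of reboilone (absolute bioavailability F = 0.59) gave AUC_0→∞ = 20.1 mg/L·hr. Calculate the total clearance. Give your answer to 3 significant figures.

CL = F × Dose / AUC_0→∞
   = 0.59 × 50 / 20.1 = 1.46766 L/hr

CL = 1.47 L/hr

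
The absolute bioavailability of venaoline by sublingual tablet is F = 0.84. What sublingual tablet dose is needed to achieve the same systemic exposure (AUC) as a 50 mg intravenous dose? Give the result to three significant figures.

D_sublingual = 59.5 mg

For equal systemic exposure: F × D_ev = D_iv
D_ev = D_iv / F = 50 / 0.84 = 59.5238 mg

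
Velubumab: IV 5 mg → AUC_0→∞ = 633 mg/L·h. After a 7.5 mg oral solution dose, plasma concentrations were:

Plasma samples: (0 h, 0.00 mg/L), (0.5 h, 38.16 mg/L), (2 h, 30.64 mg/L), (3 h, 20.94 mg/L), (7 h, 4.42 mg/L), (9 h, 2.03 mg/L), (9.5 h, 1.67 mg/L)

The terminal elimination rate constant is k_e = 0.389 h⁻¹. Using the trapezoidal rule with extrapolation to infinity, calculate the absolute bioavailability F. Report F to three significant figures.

F = 0.157

Trapezoidal AUC_0→9.5 (oral solution):
  [0→0.5]: (0.00+38.16)/2 × 0.5 = 9.54
  [0.5→2]: (38.16+30.64)/2 × 1.5 = 51.6
  [2→3]: (30.64+20.94)/2 × 1 = 25.79
  [3→7]: (20.94+4.42)/2 × 4 = 50.72
  [7→9]: (4.42+2.03)/2 × 2 = 6.45
  [9→9.5]: (2.03+1.67)/2 × 0.5 = 0.925
  Sum = 145.025 mg/L·h
Tail: C_last/k_e = 1.67/0.389 = 4.293
AUC_0→∞ (oral solution) = 145.025 + 4.293 = 149.318 mg/L·h
F = (AUC_ev/D_ev)/(AUC_iv/D_iv) = (149.318/7.5)/(633/5) = 19.9091/126.6 = 0.1573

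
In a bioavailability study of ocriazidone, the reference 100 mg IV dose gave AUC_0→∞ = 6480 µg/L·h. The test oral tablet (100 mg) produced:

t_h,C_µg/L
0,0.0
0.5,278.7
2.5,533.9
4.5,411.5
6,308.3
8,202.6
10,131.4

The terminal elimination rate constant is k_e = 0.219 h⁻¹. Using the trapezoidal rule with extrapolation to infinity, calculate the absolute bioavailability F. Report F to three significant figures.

Trapezoidal AUC_0→10 (oral tablet):
  [0→0.5]: (0.0+278.7)/2 × 0.5 = 69.675
  [0.5→2.5]: (278.7+533.9)/2 × 2 = 812.6
  [2.5→4.5]: (533.9+411.5)/2 × 2 = 945.4
  [4.5→6]: (411.5+308.3)/2 × 1.5 = 539.85
  [6→8]: (308.3+202.6)/2 × 2 = 510.9
  [8→10]: (202.6+131.4)/2 × 2 = 334.0
  Sum = 3212.425 µg/L·h
Tail: C_last/k_e = 131.4/0.219 = 600.000
AUC_0→∞ (oral tablet) = 3212.425 + 600.000 = 3812.425 µg/L·h
F = (AUC_ev/D_ev)/(AUC_iv/D_iv) = (3812.425/100)/(6480/100) = 38.12425/64.8 = 0.5883

F = 0.588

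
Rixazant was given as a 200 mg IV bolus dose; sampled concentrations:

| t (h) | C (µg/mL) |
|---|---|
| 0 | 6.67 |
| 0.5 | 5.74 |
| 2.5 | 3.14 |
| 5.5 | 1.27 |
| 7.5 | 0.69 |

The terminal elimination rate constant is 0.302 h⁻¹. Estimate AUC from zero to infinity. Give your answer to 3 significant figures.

AUC = 22.8 µg/mL·h

Trapezoidal AUC_0→7.5:
  [0→0.5]: (6.67+5.74)/2 × 0.5 = 3.1025
  [0.5→2.5]: (5.74+3.14)/2 × 2 = 8.88
  [2.5→5.5]: (3.14+1.27)/2 × 3 = 6.615
  [5.5→7.5]: (1.27+0.69)/2 × 2 = 1.96
  Sum = 20.5575 µg/mL·h
Extrapolated tail: C_last / k_e = 0.69 / 0.302 = 2.285
AUC_0→∞ = 20.5575 + 2.285 = 22.8425 µg/mL·h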